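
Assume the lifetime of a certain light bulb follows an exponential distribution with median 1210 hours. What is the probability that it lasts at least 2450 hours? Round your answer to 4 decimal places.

0.2457

For an exponential, median = ln(2)/λ, so λ = ln 2 / 1210 = 0.000572849 per hour.
P(X > 2450) = e^(−λ·2450) = e^(−1.4035) ≈ 0.2457.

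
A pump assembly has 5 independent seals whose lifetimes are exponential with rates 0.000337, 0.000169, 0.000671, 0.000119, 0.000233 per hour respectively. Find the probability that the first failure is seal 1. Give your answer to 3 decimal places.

0.220

The time to first failure is exponential with rate Σλ = 0.000337 + 0.000169 + 0.000671 + 0.000119 + 0.000233 = 0.001529.
P(seal 1 first) = λ_1/Σλ = 0.000337/0.001529 ≈ 0.220.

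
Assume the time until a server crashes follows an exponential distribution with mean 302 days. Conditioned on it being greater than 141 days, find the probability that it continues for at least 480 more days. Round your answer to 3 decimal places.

The rate is λ = 1/302 = 0.00331126 per day.
The exponential is memoryless, so the remaining time is again Exp(λ): the condition X > 141 is irrelevant.
P(X > 480) = e^(−1.5894) ≈ 0.204.

0.204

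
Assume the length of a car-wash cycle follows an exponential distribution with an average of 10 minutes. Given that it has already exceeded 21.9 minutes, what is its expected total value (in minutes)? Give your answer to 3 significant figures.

The rate is λ = 1/10 = 0.1 per minute.
By memorylessness, E[X | X > 21.9] = 21.9 + 1/λ = 21.9 + 10 = 31.9 minutes.

31.9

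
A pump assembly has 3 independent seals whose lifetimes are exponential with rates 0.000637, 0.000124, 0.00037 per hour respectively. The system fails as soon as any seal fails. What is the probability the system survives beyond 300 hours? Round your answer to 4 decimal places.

0.7123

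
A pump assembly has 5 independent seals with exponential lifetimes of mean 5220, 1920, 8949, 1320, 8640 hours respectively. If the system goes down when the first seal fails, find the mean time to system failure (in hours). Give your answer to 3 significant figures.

The first failure time is exponential with rate Σλ_i = 1/5220 + 1/1920 + 1/8949 + 1/1320 + 1/8640 = 0.00169747 per hour.
E[min] = 1/Σλ = 1/0.00169747 = 589.114 hours.

589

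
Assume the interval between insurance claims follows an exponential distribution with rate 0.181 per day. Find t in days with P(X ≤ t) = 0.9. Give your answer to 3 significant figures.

12.7

Set 1 − e^(−λt) = 0.9, so t = −ln(0.1)/λ = 2.3026/0.181 ≈ 12.7215 days.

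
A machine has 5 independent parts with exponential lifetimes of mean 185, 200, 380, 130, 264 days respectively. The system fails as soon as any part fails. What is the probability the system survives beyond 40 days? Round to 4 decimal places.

0.3751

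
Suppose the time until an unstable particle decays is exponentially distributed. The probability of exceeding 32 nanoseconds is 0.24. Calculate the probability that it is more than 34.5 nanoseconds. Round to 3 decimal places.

0.215

e^(−λ·32) = 0.24 ⇒ λ = −ln(0.24)/32 = 0.0445974.
P(X > 34.5) = e^(−0.0445974·34.5) = e^(−1.5386) ≈ 0.215.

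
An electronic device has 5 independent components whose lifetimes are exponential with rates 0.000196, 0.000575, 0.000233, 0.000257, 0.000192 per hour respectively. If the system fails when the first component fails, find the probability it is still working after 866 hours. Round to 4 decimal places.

0.2841

The time to first failure is exponential with rate Σλ = 0.000196 + 0.000575 + 0.000233 + 0.000257 + 0.000192 = 0.001453.
P(min > 866) = e^(−0.001453·866) = e^(−1.2583) ≈ 0.2841.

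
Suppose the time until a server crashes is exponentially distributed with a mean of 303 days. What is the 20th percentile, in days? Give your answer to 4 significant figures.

The rate is λ = 1/303 = 0.00330033 per day.
Set 1 − e^(−λt) = 0.2, so t = −ln(0.8)/λ = 0.22314/0.00330033 ≈ 67.6125 days.

67.61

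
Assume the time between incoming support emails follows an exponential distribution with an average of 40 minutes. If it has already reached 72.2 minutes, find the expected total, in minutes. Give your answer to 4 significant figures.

The rate is λ = 1/40 = 0.025 per minute.
By memorylessness, E[X | X > 72.2] = 72.2 + 1/λ = 72.2 + 40 = 112.2 minutes.

112.2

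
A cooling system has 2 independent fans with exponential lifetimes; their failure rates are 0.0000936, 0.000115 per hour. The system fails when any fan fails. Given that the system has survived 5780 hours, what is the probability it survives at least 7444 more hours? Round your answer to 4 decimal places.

Time to first failure ~ Exp(Σλ) with Σλ = 0.0002086.
By memorylessness, P(T > 5780+7444 | T > 5780) = P(T > 7444) = e^(−0.0002086·7444) ≈ 0.2117.

0.2117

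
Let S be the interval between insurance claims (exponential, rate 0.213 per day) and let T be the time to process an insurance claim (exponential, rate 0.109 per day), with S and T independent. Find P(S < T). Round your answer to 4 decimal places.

λ_1 = 0.213, λ_2 = 0.109.
For independent exponentials, P(S < T) = λ_1/(λ_1+λ_2) = 0.213/0.322 ≈ 0.6615.

0.6615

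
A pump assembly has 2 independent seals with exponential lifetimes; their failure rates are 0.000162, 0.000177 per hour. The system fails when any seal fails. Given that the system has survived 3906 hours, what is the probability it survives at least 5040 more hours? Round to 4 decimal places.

Time to first failure ~ Exp(Σλ) with Σλ = 0.000339.
By memorylessness, P(T > 3906+5040 | T > 3906) = P(T > 5040) = e^(−0.000339·5040) ≈ 0.1811.

0.1811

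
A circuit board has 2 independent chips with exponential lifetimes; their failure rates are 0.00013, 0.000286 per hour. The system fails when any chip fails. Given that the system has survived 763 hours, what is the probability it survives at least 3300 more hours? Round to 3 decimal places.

Time to first failure ~ Exp(Σλ) with Σλ = 0.000416.
By memorylessness, P(T > 763+3300 | T > 763) = P(T > 3300) = e^(−0.000416·3300) ≈ 0.253.

0.253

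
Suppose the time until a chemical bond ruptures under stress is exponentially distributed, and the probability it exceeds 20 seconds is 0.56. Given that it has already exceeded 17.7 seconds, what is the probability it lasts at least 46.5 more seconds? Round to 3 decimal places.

From e^(−λ·20) = 0.56, λ = −ln(0.56)/20 = 0.0289909.
Memoryless: P(X > 17.7+46.5 | X > 17.7) = P(X > 46.5) = e^(−0.0289909·46.5) ≈ 0.260.

0.260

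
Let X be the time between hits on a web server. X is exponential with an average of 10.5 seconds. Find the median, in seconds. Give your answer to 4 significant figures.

The rate is λ = 1/10.5 = 0.0952381 per second.
Set 1 − e^(−λt) = 0.5, so t = −ln(0.5)/λ = 0.69315/0.0952381 ≈ 7.27805 seconds.

7.278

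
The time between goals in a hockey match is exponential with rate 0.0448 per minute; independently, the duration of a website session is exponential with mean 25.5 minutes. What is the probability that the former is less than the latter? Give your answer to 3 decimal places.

0.533

λ_1 = 0.0448, λ_2 = 1/25.5 = 0.0392157.
For independent exponentials, P(the former < the latter) = λ_1/(λ_1+λ_2) = 0.0448/0.0840157 ≈ 0.533.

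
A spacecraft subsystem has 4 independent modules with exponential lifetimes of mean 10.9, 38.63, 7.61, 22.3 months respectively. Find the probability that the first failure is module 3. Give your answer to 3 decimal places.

Rates: λ_i = 1/mean_i → 0.0917431, 0.0258866, 0.131406, 0.044843; Σλ = 0.293879.
P(module 3 first) = λ_3/Σλ = 0.131406/0.293879 ≈ 0.447.

0.447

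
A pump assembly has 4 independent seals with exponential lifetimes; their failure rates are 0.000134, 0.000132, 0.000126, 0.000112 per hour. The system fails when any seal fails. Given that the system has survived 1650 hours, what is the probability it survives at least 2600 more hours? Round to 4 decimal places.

0.2697

Time to first failure ~ Exp(Σλ) with Σλ = 0.000504.
By memorylessness, P(T > 1650+2600 | T > 1650) = P(T > 2600) = e^(−0.000504·2600) ≈ 0.2697.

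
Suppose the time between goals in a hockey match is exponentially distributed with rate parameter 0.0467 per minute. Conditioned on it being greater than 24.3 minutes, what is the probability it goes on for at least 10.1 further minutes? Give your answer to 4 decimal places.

0.6240

By the memoryless property, P(X > 24.3+10.1 | X > 24.3) = P(X > 10.1).
P(X > 10.1) = e^(−0.47167) ≈ 0.6240.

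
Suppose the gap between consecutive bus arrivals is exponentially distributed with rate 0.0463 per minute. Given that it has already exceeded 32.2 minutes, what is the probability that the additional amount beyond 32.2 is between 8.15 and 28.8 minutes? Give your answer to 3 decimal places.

0.422

Memoryless: the residual past 32.2 is again Exp(λ).
P(8.15 < residual < 28.8) = e^(−λ·8.15) − e^(−λ·28.8) = 0.68568 − 0.26357 ≈ 0.422.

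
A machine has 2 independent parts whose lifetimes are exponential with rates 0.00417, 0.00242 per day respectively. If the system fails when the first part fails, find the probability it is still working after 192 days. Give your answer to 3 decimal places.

0.282

The time to first failure is exponential with rate Σλ = 0.00417 + 0.00242 = 0.00659.
P(min > 192) = e^(−0.00659·192) = e^(−1.2653) ≈ 0.282.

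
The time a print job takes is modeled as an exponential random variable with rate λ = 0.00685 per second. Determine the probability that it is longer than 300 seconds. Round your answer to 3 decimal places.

P(X > 300) = e^(−λ·300) = e^(−2.055) ≈ 0.128.

0.128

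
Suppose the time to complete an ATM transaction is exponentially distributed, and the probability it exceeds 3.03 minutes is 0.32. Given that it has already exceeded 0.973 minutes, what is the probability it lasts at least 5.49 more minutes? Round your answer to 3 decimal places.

0.127

From e^(−λ·3.03) = 0.32, λ = −ln(0.32)/3.03 = 0.376051.
Memoryless: P(X > 0.973+5.49 | X > 0.973) = P(X > 5.49) = e^(−0.376051·5.49) ≈ 0.127.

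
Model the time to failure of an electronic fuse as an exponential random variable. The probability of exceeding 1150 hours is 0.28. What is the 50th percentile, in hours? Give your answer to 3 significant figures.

e^(−λ·1150) = 0.28 ⇒ λ = −ln(0.28)/1150 = 0.00110693.
50th percentile: 1 − e^(−λt) = 0.5, t = −ln(0.5)/λ = 626.191 hours.

626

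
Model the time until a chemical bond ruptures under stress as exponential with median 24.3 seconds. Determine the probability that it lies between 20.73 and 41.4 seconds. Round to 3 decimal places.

0.247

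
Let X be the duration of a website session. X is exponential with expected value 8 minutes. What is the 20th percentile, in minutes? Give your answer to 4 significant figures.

1.785

The rate is λ = 1/8 = 0.125 per minute.
Set 1 − e^(−λt) = 0.2, so t = −ln(0.8)/λ = 0.22314/0.125 ≈ 1.78515 minutes.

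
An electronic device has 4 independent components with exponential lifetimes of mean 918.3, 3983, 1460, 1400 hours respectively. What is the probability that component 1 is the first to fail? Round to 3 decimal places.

Rates: λ_i = 1/mean_i → 0.00108897, 0.000251067, 0.000684932, 0.000714286; Σλ = 0.00273925.
P(component 1 first) = λ_1/Σλ = 0.00108897/0.00273925 ≈ 0.398.

0.398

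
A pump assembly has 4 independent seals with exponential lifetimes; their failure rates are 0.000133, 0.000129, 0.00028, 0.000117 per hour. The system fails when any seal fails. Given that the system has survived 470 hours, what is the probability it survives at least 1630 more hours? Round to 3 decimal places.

Time to first failure ~ Exp(Σλ) with Σλ = 0.000659.
By memorylessness, P(T > 470+1630 | T > 470) = P(T > 1630) = e^(−0.000659·1630) ≈ 0.342.

0.342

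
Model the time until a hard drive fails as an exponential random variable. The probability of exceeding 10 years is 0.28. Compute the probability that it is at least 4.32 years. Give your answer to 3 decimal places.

0.577

e^(−λ·10) = 0.28 ⇒ λ = −ln(0.28)/10 = 0.127297.
P(X > 4.32) = e^(−0.127297·4.32) = e^(−0.54992) ≈ 0.577.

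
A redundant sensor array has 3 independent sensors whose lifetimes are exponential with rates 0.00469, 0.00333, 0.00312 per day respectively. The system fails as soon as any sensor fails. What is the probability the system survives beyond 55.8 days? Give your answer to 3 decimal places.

The time to first failure is exponential with rate Σλ = 0.00469 + 0.00333 + 0.00312 = 0.01114.
P(min > 55.8) = e^(−0.01114·55.8) = e^(−0.62161) ≈ 0.537.

0.537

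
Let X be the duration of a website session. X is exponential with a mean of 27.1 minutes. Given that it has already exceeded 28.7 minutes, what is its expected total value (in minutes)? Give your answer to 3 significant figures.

55.8

The rate is λ = 1/27.1 = 0.0369004 per minute.
By memorylessness, E[X | X > 28.7] = 28.7 + 1/λ = 28.7 + 27.1 = 55.8 minutes.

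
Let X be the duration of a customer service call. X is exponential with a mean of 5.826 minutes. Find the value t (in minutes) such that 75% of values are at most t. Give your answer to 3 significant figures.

8.08

The rate is λ = 1/5.826 = 0.171644 per minute.
Set 1 − e^(−λt) = 0.75, so t = −ln(0.25)/λ = 1.3863/0.171644 ≈ 8.07655 minutes.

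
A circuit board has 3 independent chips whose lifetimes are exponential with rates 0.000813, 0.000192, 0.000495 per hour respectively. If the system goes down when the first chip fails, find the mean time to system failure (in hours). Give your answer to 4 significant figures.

The time to first failure is exponential with rate Σλ = 0.000813 + 0.000192 + 0.000495 = 0.0015.
E[min] = 1/Σλ = 1/0.0015 = 666.667 hours.

666.7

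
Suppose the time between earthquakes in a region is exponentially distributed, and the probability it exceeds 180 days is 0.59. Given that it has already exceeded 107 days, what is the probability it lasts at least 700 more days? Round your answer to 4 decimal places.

0.1285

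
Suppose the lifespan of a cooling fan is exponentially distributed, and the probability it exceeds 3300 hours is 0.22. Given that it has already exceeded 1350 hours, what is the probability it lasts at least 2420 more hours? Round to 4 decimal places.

0.3294

From e^(−λ·3300) = 0.22, λ = −ln(0.22)/3300 = 0.000458827.
Memoryless: P(X > 1350+2420 | X > 1350) = P(X > 2420) = e^(−0.000458827·2420) ≈ 0.3294.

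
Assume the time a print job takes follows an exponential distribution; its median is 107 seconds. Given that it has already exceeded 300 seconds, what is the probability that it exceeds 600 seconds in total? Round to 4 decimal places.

0.1432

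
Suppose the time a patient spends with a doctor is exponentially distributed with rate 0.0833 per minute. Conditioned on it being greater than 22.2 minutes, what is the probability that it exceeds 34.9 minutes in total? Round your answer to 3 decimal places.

0.347

The exponential is memoryless, so the remaining time is again Exp(λ): the condition X > 22.2 is irrelevant.
P(X > 12.7) = e^(−1.0579) ≈ 0.347.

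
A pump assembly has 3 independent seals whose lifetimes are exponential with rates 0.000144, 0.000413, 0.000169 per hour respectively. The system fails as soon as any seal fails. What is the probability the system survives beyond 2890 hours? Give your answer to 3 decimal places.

The time to first failure is exponential with rate Σλ = 0.000144 + 0.000413 + 0.000169 = 0.000726.
P(min > 2890) = e^(−0.000726·2890) = e^(−2.0981) ≈ 0.123.

0.123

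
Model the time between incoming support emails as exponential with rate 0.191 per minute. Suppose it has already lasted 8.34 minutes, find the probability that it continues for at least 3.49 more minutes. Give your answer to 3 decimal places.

The exponential is memoryless, so the remaining time is again Exp(λ): the condition X > 8.34 is irrelevant.
P(X > 3.49) = e^(−0.66659) ≈ 0.513.

0.513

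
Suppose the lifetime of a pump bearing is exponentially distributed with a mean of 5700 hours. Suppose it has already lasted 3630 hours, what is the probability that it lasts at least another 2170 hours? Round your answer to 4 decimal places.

The rate is λ = 1/5700 = 0.000175439 per hour.
By the memoryless property, P(X > 3630+2170 | X > 3630) = P(X > 2170).
P(X > 2170) = e^(−0.3807) ≈ 0.6834.

0.6834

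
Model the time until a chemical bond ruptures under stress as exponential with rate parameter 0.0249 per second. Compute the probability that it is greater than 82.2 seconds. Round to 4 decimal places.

0.1292

P(X > 82.2) = e^(−λ·82.2) = e^(−2.0468) ≈ 0.1292.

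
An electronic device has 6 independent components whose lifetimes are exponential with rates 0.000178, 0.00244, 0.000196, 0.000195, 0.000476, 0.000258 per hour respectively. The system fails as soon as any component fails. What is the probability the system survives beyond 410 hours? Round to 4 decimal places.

0.2155

The time to first failure is exponential with rate Σλ = 0.000178 + 0.00244 + 0.000196 + 0.000195 + 0.000476 + 0.000258 = 0.003743.
P(min > 410) = e^(−0.003743·410) = e^(−1.5346) ≈ 0.2155.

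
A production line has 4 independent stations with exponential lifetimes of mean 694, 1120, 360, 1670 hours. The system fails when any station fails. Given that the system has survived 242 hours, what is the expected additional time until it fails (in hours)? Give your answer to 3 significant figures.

First-failure rate Σλ = 1/694 + 1/1120 + 1/360 + 1/1670 = 0.00571036.
By memorylessness the expected residual is 1/Σλ = 175.12 hours, regardless of the 242 already elapsed.

175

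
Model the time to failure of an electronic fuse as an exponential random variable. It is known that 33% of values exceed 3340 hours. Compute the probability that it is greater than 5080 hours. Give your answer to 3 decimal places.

e^(−λ·3340) = 0.33 ⇒ λ = −ln(0.33)/3340 = 0.000331935.
P(X > 5080) = e^(−0.000331935·5080) = e^(−1.6862) ≈ 0.185.

0.185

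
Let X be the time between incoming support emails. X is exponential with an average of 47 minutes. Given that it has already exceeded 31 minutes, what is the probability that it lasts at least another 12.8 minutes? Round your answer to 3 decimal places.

0.762

The rate is λ = 1/47 = 0.0212766 per minute.
P(X > s+t | X > s) = e^(−λ(s+t))/e^(−λs) = e^(−λt), independent of s = 31.
P(X > 12.8) = e^(−0.27234) ≈ 0.762.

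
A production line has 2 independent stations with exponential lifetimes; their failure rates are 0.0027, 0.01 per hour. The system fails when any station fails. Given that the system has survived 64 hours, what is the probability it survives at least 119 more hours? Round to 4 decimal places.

Time to first failure ~ Exp(Σλ) with Σλ = 0.0127.
By memorylessness, P(T > 64+119 | T > 64) = P(T > 119) = e^(−0.0127·119) ≈ 0.2206.

0.2206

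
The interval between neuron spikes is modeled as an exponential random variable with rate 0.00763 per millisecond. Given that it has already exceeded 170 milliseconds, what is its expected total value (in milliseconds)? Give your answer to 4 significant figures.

By memorylessness, E[X | X > 170] = 170 + 1/λ = 170 + 131.062 = 301.062 milliseconds.

301.1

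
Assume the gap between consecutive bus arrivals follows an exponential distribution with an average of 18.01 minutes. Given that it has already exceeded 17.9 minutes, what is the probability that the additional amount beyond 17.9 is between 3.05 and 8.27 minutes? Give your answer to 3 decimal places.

0.212

The rate is λ = 1/18.01 = 0.0555247 per minute.
Memoryless: the residual past 17.9 is again Exp(λ).
P(3.05 < residual < 8.27) = e^(−λ·3.05) − e^(−λ·8.27) = 0.84421 − 0.63180 ≈ 0.212.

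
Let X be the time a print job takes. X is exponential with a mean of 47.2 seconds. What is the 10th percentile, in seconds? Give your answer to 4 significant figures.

The rate is λ = 1/47.2 = 0.0211864 per second.
Set 1 − e^(−λt) = 0.1, so t = −ln(0.9)/λ = 0.10536/0.0211864 ≈ 4.97302 seconds.

4.973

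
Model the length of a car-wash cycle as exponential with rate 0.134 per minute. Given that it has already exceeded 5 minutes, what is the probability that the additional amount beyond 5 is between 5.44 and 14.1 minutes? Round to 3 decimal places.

Memoryless: the residual past 5 is again Exp(λ).
P(5.44 < residual < 14.1) = e^(−λ·5.44) − e^(−λ·14.1) = 0.48241 − 0.15116 ≈ 0.331.

0.331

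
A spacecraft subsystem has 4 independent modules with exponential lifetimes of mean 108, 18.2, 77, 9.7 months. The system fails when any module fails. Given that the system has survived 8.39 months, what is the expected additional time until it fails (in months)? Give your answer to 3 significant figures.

5.55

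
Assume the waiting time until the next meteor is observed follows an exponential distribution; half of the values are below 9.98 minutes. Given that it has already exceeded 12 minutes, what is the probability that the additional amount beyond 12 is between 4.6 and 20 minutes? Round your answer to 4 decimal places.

0.4772

For an exponential, median = ln(2)/λ, so λ = ln 2 / 9.98 = 0.0694536 per minute.
Memoryless: the residual past 12 is again Exp(λ).
P(4.6 < residual < 20) = e^(−λ·4.6) − e^(−λ·20) = 0.72652 − 0.24931 ≈ 0.4772.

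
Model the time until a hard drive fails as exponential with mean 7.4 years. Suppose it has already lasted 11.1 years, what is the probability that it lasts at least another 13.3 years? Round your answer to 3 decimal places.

The rate is λ = 1/7.4 = 0.135135 per year.
P(X > s+t | X > s) = e^(−λ(s+t))/e^(−λs) = e^(−λt), independent of s = 11.1.
P(X > 13.3) = e^(−1.7973) ≈ 0.166.

0.166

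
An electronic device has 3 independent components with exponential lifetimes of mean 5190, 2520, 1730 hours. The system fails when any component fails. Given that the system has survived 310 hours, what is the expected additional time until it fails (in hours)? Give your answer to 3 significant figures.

857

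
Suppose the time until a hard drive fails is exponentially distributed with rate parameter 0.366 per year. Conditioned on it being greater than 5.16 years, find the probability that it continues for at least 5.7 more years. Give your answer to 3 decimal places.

By the memoryless property, P(X > 5.16+5.7 | X > 5.16) = P(X > 5.7).
P(X > 5.7) = e^(−2.0862) ≈ 0.124.

0.124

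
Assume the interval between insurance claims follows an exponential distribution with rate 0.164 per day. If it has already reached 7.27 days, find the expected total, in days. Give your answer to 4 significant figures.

13.37

By memorylessness, E[X | X > 7.27] = 7.27 + 1/λ = 7.27 + 6.09756 = 13.3676 days.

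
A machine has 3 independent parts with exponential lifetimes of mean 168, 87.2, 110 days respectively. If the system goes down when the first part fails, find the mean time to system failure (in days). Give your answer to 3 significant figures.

37.7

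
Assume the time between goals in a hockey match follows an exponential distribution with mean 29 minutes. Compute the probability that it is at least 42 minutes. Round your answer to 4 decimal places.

The rate is λ = 1/29 = 0.0344828 per minute.
P(X > 42) = e^(−λ·42) = e^(−1.4483) ≈ 0.2350.

0.2350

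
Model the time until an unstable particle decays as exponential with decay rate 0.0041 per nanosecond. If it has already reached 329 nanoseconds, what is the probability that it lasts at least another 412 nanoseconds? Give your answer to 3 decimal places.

0.185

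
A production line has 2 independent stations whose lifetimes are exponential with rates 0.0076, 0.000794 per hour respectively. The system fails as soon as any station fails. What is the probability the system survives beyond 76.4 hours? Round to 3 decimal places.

0.527

The time to first failure is exponential with rate Σλ = 0.0076 + 0.000794 = 0.008394.
P(min > 76.4) = e^(−0.008394·76.4) = e^(−0.6413) ≈ 0.527.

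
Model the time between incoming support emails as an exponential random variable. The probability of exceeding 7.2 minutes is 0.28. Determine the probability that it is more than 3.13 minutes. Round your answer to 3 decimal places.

0.575

e^(−λ·7.2) = 0.28 ⇒ λ = −ln(0.28)/7.2 = 0.176801.
P(X > 3.13) = e^(−0.176801·3.13) = e^(−0.55339) ≈ 0.575.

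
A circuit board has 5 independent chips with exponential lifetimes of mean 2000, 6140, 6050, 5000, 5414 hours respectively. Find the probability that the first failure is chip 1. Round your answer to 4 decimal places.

Rates: λ_i = 1/mean_i → 0.0005, 0.000162866, 0.000165289, 0.0002, 0.000184706; Σλ = 0.00121286.
P(chip 1 first) = λ_1/Σλ = 0.0005/0.00121286 ≈ 0.4122.

0.4122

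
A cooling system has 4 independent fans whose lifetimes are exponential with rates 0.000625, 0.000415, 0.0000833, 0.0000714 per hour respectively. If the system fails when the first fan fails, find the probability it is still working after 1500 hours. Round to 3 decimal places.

The time to first failure is exponential with rate Σλ = 0.000625 + 0.000415 + 0.0000833 + 0.0000714 = 0.0011947.
P(min > 1500) = e^(−0.0011947·1500) = e^(−1.792) ≈ 0.167.

0.167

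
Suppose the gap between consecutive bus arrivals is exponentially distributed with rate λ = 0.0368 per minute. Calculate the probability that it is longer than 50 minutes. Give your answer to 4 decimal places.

P(X > 50) = e^(−λ·50) = e^(−1.84) ≈ 0.1588.

0.1588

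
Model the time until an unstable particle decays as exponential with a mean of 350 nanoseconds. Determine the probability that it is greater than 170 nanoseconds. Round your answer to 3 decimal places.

0.615

The rate is λ = 1/350 = 0.00285714 per nanosecond.
P(X > 170) = e^(−λ·170) = e^(−0.48571) ≈ 0.615.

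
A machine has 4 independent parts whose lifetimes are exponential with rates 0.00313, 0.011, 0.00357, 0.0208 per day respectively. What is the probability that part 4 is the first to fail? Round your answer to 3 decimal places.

0.540

The time to first failure is exponential with rate Σλ = 0.00313 + 0.011 + 0.00357 + 0.0208 = 0.0385.
P(part 4 first) = λ_4/Σλ = 0.0208/0.0385 ≈ 0.540.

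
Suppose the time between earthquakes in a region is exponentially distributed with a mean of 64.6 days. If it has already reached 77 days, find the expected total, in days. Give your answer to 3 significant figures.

The rate is λ = 1/64.6 = 0.0154799 per day.
By memorylessness, E[X | X > 77] = 77 + 1/λ = 77 + 64.6 = 141.6 days.

142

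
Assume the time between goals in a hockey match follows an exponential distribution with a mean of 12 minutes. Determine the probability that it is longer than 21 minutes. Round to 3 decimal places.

The rate is λ = 1/12 = 0.0833333 per minute.
P(X > 21) = e^(−λ·21) = e^(−1.75) ≈ 0.174.

0.174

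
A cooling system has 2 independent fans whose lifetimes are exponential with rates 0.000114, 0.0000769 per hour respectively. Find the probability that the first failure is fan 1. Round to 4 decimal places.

0.5972

The time to first failure is exponential with rate Σλ = 0.000114 + 0.0000769 = 0.0001909.
P(fan 1 first) = λ_1/Σλ = 0.000114/0.0001909 ≈ 0.5972.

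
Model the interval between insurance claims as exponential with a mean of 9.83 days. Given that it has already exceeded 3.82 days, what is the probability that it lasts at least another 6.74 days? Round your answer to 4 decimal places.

0.5038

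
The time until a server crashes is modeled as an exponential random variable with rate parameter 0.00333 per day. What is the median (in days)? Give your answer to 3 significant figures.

Set 1 − e^(−λt) = 0.5, so t = −ln(0.5)/λ = 0.69315/0.00333 ≈ 208.152 days.

208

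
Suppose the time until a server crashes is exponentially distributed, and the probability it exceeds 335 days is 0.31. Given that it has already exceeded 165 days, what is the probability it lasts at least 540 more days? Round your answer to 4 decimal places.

From e^(−λ·335) = 0.31, λ = −ln(0.31)/335 = 0.00349607.
Memoryless: P(X > 165+540 | X > 165) = P(X > 540) = e^(−0.00349607·540) ≈ 0.1514.

0.1514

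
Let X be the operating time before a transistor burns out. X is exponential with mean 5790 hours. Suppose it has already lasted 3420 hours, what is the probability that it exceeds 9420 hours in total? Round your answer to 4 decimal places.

The rate is λ = 1/5790 = 0.000172712 per hour.
The exponential is memoryless, so the remaining time is again Exp(λ): the condition X > 3420 is irrelevant.
P(X > 6000) = e^(−1.0363) ≈ 0.3548.

0.3548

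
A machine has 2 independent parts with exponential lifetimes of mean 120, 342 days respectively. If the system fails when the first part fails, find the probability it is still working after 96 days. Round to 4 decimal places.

0.3394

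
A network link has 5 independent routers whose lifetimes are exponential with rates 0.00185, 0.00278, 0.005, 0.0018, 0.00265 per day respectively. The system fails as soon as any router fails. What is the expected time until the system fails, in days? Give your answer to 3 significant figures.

71.0

The time to first failure is exponential with rate Σλ = 0.00185 + 0.00278 + 0.005 + 0.0018 + 0.00265 = 0.01408.
E[min] = 1/Σλ = 1/0.01408 = 71.0227 days.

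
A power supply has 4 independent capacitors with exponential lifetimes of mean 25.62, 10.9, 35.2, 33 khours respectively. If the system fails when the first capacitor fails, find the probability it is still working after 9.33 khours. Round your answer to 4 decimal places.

0.1707

The first failure time is exponential with rate Σλ_i = 1/25.62 + 1/10.9 + 1/35.2 + 1/33 = 0.189487 per khour.
P(min > 9.33) = e^(−0.189487·9.33) = e^(−1.7679) ≈ 0.1707.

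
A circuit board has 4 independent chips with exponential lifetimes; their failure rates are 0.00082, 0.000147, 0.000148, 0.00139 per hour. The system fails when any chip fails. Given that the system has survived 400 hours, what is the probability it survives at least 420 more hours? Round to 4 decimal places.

0.3492

Time to first failure ~ Exp(Σλ) with Σλ = 0.002505.
By memorylessness, P(T > 400+420 | T > 400) = P(T > 420) = e^(−0.002505·420) ≈ 0.3492.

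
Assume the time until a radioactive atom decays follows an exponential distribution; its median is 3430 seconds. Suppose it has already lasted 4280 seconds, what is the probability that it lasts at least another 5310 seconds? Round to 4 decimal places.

For an exponential, median = ln(2)/λ, so λ = ln 2 / 3430 = 0.000202084 per second.
By the memoryless property, P(X > 4280+5310 | X > 4280) = P(X > 5310).
P(X > 5310) = e^(−1.0731) ≈ 0.3420.

0.3420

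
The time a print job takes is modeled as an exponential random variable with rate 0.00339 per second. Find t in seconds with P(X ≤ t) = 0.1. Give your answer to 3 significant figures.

Set 1 − e^(−λt) = 0.1, so t = −ln(0.9)/λ = 0.10536/0.00339 ≈ 31.0798 seconds.

31.1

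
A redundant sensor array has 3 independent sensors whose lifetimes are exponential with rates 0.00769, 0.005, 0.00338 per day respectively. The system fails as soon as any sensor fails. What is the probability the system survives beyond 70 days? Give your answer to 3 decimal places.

0.325

The time to first failure is exponential with rate Σλ = 0.00769 + 0.005 + 0.00338 = 0.01607.
P(min > 70) = e^(−0.01607·70) = e^(−1.1249) ≈ 0.325.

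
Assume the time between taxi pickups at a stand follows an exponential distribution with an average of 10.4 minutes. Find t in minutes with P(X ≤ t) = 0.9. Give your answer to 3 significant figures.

The rate is λ = 1/10.4 = 0.0961538 per minute.
Set 1 − e^(−λt) = 0.9, so t = −ln(0.1)/λ = 2.3026/0.0961538 ≈ 23.9469 minutes.

23.9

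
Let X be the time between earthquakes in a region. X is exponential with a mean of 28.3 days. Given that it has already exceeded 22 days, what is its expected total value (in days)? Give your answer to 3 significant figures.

The rate is λ = 1/28.3 = 0.0353357 per day.
By memorylessness, E[X | X > 22] = 22 + 1/λ = 22 + 28.3 = 50.3 days.

50.3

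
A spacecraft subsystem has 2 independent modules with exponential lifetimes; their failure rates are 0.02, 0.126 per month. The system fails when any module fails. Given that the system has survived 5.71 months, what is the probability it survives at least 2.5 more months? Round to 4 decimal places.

0.6942

Time to first failure ~ Exp(Σλ) with Σλ = 0.146.
By memorylessness, P(T > 5.71+2.5 | T > 5.71) = P(T > 2.5) = e^(−0.146·2.5) ≈ 0.6942.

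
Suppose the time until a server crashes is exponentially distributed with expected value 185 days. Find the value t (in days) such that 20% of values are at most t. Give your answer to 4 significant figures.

The rate is λ = 1/185 = 0.00540541 per day.
Set 1 − e^(−λt) = 0.2, so t = −ln(0.8)/λ = 0.22314/0.00540541 ≈ 41.2816 days.

41.28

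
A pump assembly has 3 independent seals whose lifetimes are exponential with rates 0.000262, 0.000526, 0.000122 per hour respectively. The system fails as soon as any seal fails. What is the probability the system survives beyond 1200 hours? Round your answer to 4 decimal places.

0.3355

The time to first failure is exponential with rate Σλ = 0.000262 + 0.000526 + 0.000122 = 0.00091.
P(min > 1200) = e^(−0.00091·1200) = e^(−1.092) ≈ 0.3355.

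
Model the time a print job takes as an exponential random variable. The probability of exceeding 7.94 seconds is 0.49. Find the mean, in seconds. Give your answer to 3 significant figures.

11.1

e^(−λ·7.94) = 0.49 ⇒ λ = −ln(0.49)/7.94 = 0.0898426.
Mean = 1/λ = 11.1306 seconds.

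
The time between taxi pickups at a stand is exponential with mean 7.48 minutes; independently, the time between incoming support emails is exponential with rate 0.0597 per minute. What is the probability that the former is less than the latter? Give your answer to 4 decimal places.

λ_1 = 1/7.48 = 0.13369, λ_2 = 0.0597.
For independent exponentials, P(the former < the latter) = λ_1/(λ_1+λ_2) = 0.13369/0.19339 ≈ 0.6913.

0.6913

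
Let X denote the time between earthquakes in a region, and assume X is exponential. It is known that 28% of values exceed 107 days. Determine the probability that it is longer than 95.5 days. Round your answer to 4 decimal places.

0.3211

e^(−λ·107) = 0.28 ⇒ λ = −ln(0.28)/107 = 0.0118969.
P(X > 95.5) = e^(−0.0118969·95.5) = e^(−1.1362) ≈ 0.3211.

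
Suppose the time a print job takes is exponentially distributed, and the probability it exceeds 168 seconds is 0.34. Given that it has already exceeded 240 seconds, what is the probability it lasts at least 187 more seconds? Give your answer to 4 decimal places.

From e^(−λ·168) = 0.34, λ = −ln(0.34)/168 = 0.00642149.
Memoryless: P(X > 240+187 | X > 240) = P(X > 187) = e^(−0.00642149·187) ≈ 0.3009.

0.3009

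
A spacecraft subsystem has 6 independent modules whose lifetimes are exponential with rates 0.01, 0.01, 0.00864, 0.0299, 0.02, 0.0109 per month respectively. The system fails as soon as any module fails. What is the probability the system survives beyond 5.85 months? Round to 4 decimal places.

The time to first failure is exponential with rate Σλ = 0.01 + 0.01 + 0.00864 + 0.0299 + 0.02 + 0.0109 = 0.08944.
P(min > 5.85) = e^(−0.08944·5.85) = e^(−0.52322) ≈ 0.5926.

0.5926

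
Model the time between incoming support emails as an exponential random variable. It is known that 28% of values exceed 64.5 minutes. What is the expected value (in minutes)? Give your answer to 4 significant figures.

e^(−λ·64.5) = 0.28 ⇒ λ = −ln(0.28)/64.5 = 0.0197359.
Mean = 1/λ = 50.6691 minutes.

50.67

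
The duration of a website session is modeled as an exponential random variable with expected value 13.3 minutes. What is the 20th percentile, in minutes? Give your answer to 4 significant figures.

2.968

The rate is λ = 1/13.3 = 0.075188 per minute.
Set 1 − e^(−λt) = 0.2, so t = −ln(0.8)/λ = 0.22314/0.075188 ≈ 2.96781 minutes.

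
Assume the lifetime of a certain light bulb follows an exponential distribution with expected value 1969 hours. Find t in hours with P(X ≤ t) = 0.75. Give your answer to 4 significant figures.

2730

The rate is λ = 1/1969 = 0.000507872 per hour.
Set 1 − e^(−λt) = 0.75, so t = −ln(0.25)/λ = 1.3863/0.000507872 ≈ 2729.61 hours.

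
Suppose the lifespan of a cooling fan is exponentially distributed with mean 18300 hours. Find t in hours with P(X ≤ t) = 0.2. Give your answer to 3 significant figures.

4080

The rate is λ = 1/18300 = 0.0000546448 per hour.
Set 1 − e^(−λt) = 0.2, so t = −ln(0.8)/λ = 0.22314/0.0000546448 ≈ 4083.53 hours.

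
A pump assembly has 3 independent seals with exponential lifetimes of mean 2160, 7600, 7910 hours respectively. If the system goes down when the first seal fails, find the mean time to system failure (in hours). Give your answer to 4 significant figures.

1387

The first failure time is exponential with rate Σλ_i = 1/2160 + 1/7600 + 1/7910 = 0.000720964 per hour.
E[min] = 1/Σλ = 1/0.000720964 = 1387.03 hours.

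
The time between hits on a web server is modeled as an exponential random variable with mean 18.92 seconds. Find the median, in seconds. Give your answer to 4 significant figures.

The rate is λ = 1/18.92 = 0.0528541 per second.
Set 1 − e^(−λt) = 0.5, so t = −ln(0.5)/λ = 0.69315/0.0528541 ≈ 13.1143 seconds.

13.11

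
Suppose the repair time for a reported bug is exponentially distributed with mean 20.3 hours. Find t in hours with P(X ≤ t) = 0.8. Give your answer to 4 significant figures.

32.67

The rate is λ = 1/20.3 = 0.0492611 per hour.
Set 1 − e^(−λt) = 0.8, so t = −ln(0.2)/λ = 1.6094/0.0492611 ≈ 32.6716 hours.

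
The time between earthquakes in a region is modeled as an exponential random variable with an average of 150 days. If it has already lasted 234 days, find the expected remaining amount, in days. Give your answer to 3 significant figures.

150

The rate is λ = 1/150 = 0.00666667 per day.
By memorylessness, the remaining amount past any threshold is again Exp(λ) with mean 1/λ = 150 days.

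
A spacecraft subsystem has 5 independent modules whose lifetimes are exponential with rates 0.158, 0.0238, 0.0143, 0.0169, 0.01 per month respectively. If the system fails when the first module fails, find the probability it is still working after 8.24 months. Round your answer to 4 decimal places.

0.1592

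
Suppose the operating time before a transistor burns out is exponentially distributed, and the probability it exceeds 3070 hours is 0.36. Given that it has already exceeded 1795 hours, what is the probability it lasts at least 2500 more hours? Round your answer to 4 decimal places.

0.4352

From e^(−λ·3070) = 0.36, λ = −ln(0.36)/3070 = 0.000332785.
Memoryless: P(X > 1795+2500 | X > 1795) = P(X > 2500) = e^(−0.000332785·2500) ≈ 0.4352.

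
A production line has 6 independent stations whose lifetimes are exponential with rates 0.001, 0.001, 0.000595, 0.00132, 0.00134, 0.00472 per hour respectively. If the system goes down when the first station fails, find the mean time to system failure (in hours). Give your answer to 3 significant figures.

100

The time to first failure is exponential with rate Σλ = 0.001 + 0.001 + 0.000595 + 0.00132 + 0.00134 + 0.00472 = 0.009975.
E[min] = 1/Σλ = 1/0.009975 = 100.251 hours.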